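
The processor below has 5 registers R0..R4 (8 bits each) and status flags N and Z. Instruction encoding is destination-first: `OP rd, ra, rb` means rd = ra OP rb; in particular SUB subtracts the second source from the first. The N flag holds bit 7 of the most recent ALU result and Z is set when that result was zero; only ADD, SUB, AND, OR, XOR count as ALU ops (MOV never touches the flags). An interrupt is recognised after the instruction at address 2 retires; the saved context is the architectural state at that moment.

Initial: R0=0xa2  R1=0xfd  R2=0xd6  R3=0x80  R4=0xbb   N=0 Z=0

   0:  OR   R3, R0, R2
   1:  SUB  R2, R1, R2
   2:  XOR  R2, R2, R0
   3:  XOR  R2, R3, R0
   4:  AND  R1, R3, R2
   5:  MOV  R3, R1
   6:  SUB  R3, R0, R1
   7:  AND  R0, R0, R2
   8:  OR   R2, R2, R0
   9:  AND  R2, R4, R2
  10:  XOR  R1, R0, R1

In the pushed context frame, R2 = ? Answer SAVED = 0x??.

SAVED = 0x85

after  0: R0=0xa2 R1=0xfd R2=0xd6 R3=0xf6 R4=0xbb  N=1 Z=0
after  1: R0=0xa2 R1=0xfd R2=0x27 R3=0xf6 R4=0xbb  N=0 Z=0
after  2: R0=0xa2 R1=0xfd R2=0x85 R3=0xf6 R4=0xbb  N=1 Z=0
-- IRQ taken; context saved, return-PC = 3 --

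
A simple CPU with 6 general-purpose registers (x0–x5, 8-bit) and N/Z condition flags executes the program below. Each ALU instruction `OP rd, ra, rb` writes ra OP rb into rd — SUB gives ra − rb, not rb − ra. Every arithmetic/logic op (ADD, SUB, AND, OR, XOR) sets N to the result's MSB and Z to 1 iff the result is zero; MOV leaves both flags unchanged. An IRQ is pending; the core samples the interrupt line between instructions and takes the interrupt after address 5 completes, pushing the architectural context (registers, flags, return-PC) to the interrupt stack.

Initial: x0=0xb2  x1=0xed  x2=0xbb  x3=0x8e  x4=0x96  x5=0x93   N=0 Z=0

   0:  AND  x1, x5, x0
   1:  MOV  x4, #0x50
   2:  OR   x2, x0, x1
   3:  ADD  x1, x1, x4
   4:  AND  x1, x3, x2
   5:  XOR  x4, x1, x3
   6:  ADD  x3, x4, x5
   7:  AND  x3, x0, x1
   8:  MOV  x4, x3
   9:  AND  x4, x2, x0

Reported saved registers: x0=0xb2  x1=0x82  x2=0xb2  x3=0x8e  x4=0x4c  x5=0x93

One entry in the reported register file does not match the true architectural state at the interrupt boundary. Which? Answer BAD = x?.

after  0: x0=0xb2 x1=0x92 x2=0xbb x3=0x8e x4=0x96 x5=0x93  N=1 Z=0
after  1: x0=0xb2 x1=0x92 x2=0xbb x3=0x8e x4=0x50 x5=0x93  N=1 Z=0
after  2: x0=0xb2 x1=0x92 x2=0xb2 x3=0x8e x4=0x50 x5=0x93  N=1 Z=0
after  3: x0=0xb2 x1=0xe2 x2=0xb2 x3=0x8e x4=0x50 x5=0x93  N=1 Z=0
after  4: x0=0xb2 x1=0x82 x2=0xb2 x3=0x8e x4=0x50 x5=0x93  N=1 Z=0
after  5: x0=0xb2 x1=0x82 x2=0xb2 x3=0x8e x4=0x0c x5=0x93  N=0 Z=0
-- IRQ taken; context saved, return-PC = 6 --
mismatch: x4: reported 0x4c vs actual 0x0c

BAD = x4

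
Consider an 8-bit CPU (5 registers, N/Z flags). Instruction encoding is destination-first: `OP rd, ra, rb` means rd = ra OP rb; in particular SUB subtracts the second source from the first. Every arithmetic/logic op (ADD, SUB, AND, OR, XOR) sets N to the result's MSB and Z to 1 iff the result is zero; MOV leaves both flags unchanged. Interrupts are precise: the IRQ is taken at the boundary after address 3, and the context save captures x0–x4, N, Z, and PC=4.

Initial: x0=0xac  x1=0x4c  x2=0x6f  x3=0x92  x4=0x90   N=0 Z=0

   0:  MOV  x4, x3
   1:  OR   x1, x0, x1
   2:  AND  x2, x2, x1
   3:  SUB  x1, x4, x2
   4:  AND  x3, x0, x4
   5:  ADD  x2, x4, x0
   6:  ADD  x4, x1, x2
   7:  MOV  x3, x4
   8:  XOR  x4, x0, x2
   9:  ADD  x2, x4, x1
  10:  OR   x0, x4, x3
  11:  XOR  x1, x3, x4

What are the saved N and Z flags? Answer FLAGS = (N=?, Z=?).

FLAGS = (N=0, Z=0)

after  0: x0=0xac x1=0x4c x2=0x6f x3=0x92 x4=0x92  N=0 Z=0
after  1: x0=0xac x1=0xec x2=0x6f x3=0x92 x4=0x92  N=1 Z=0
after  2: x0=0xac x1=0xec x2=0x6c x3=0x92 x4=0x92  N=0 Z=0
after  3: x0=0xac x1=0x26 x2=0x6c x3=0x92 x4=0x92  N=0 Z=0
-- IRQ taken; context saved, return-PC = 4 --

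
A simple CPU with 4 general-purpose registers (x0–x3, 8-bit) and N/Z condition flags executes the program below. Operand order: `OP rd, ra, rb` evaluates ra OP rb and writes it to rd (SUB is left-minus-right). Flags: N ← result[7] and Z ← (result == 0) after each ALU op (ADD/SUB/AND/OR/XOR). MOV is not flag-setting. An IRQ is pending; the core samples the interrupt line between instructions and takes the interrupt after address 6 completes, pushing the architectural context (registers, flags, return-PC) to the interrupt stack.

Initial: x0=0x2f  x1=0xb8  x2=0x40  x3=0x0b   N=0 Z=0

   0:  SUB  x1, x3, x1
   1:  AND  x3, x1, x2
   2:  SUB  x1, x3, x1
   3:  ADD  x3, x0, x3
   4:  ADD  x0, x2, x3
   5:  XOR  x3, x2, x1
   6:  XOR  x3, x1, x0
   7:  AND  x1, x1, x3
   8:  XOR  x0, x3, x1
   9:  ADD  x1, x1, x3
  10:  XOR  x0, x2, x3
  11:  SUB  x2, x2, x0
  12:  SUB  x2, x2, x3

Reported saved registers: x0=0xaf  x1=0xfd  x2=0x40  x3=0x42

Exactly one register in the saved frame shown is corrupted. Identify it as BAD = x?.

BAD = x1

after  0: x0=0x2f x1=0x53 x2=0x40 x3=0x0b  N=0 Z=0
after  1: x0=0x2f x1=0x53 x2=0x40 x3=0x40  N=0 Z=0
after  2: x0=0x2f x1=0xed x2=0x40 x3=0x40  N=1 Z=0
after  3: x0=0x2f x1=0xed x2=0x40 x3=0x6f  N=0 Z=0
after  4: x0=0xaf x1=0xed x2=0x40 x3=0x6f  N=1 Z=0
after  5: x0=0xaf x1=0xed x2=0x40 x3=0xad  N=1 Z=0
after  6: x0=0xaf x1=0xed x2=0x40 x3=0x42  N=0 Z=0
-- IRQ taken; context saved, return-PC = 7 --
mismatch: x1: reported 0xfd vs actual 0xed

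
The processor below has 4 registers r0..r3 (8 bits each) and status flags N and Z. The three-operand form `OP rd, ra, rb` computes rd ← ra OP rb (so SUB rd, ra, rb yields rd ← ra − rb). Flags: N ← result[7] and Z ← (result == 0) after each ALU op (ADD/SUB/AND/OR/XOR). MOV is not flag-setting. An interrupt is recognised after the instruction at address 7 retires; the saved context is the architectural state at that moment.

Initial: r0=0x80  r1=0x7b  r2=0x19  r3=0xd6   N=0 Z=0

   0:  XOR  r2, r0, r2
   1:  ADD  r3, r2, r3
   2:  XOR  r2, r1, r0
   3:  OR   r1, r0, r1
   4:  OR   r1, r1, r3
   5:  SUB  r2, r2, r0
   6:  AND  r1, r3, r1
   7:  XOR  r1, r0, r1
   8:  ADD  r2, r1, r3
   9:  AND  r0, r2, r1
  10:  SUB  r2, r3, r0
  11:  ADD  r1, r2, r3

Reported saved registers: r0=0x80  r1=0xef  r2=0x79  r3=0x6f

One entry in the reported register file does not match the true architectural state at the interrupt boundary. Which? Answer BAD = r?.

after  0: r0=0x80 r1=0x7b r2=0x99 r3=0xd6  N=1 Z=0
after  1: r0=0x80 r1=0x7b r2=0x99 r3=0x6f  N=0 Z=0
after  2: r0=0x80 r1=0x7b r2=0xfb r3=0x6f  N=1 Z=0
after  3: r0=0x80 r1=0xfb r2=0xfb r3=0x6f  N=1 Z=0
after  4: r0=0x80 r1=0xff r2=0xfb r3=0x6f  N=1 Z=0
after  5: r0=0x80 r1=0xff r2=0x7b r3=0x6f  N=0 Z=0
after  6: r0=0x80 r1=0x6f r2=0x7b r3=0x6f  N=0 Z=0
after  7: r0=0x80 r1=0xef r2=0x7b r3=0x6f  N=1 Z=0
-- IRQ taken; context saved, return-PC = 8 --
mismatch: r2: reported 0x79 vs actual 0x7b

BAD = r2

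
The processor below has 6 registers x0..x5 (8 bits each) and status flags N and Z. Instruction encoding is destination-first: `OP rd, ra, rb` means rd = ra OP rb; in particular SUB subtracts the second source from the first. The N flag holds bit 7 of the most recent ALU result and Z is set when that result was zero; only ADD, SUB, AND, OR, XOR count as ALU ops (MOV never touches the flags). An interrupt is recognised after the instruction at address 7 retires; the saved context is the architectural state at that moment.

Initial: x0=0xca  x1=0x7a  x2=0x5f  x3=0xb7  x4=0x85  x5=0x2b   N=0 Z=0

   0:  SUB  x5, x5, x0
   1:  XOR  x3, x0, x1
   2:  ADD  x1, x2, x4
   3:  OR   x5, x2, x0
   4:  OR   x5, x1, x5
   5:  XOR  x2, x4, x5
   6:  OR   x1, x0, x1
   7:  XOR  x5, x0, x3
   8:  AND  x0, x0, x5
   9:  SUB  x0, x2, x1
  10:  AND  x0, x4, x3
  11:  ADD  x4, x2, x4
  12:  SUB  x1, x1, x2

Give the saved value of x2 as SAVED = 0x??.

after  0: x0=0xca x1=0x7a x2=0x5f x3=0xb7 x4=0x85 x5=0x61  N=0 Z=0
after  1: x0=0xca x1=0x7a x2=0x5f x3=0xb0 x4=0x85 x5=0x61  N=1 Z=0
after  2: x0=0xca x1=0xe4 x2=0x5f x3=0xb0 x4=0x85 x5=0x61  N=1 Z=0
after  3: x0=0xca x1=0xe4 x2=0x5f x3=0xb0 x4=0x85 x5=0xdf  N=1 Z=0
after  4: x0=0xca x1=0xe4 x2=0x5f x3=0xb0 x4=0x85 x5=0xff  N=1 Z=0
after  5: x0=0xca x1=0xe4 x2=0x7a x3=0xb0 x4=0x85 x5=0xff  N=0 Z=0
after  6: x0=0xca x1=0xee x2=0x7a x3=0xb0 x4=0x85 x5=0xff  N=1 Z=0
after  7: x0=0xca x1=0xee x2=0x7a x3=0xb0 x4=0x85 x5=0x7a  N=0 Z=0
-- IRQ taken; context saved, return-PC = 8 --

SAVED = 0x7a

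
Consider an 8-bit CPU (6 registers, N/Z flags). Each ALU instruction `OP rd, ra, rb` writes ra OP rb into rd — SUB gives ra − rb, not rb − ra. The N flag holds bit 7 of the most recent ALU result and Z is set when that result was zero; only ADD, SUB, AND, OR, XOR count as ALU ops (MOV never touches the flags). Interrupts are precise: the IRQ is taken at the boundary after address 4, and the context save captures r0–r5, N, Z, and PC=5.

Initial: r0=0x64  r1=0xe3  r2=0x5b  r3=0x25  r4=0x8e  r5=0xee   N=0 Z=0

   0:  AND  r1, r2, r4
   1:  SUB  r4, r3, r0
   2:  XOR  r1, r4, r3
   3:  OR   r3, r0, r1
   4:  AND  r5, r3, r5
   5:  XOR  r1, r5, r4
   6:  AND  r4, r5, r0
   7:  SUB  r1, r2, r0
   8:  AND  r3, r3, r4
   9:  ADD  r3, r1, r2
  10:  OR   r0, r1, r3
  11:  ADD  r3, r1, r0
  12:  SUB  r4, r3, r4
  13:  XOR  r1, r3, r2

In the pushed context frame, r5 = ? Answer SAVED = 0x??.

after  0: r0=0x64 r1=0x0a r2=0x5b r3=0x25 r4=0x8e r5=0xee  N=0 Z=0
after  1: r0=0x64 r1=0x0a r2=0x5b r3=0x25 r4=0xc1 r5=0xee  N=1 Z=0
after  2: r0=0x64 r1=0xe4 r2=0x5b r3=0x25 r4=0xc1 r5=0xee  N=1 Z=0
after  3: r0=0x64 r1=0xe4 r2=0x5b r3=0xe4 r4=0xc1 r5=0xee  N=1 Z=0
after  4: r0=0x64 r1=0xe4 r2=0x5b r3=0xe4 r4=0xc1 r5=0xe4  N=1 Z=0
-- IRQ taken; context saved, return-PC = 5 --

SAVED = 0xe4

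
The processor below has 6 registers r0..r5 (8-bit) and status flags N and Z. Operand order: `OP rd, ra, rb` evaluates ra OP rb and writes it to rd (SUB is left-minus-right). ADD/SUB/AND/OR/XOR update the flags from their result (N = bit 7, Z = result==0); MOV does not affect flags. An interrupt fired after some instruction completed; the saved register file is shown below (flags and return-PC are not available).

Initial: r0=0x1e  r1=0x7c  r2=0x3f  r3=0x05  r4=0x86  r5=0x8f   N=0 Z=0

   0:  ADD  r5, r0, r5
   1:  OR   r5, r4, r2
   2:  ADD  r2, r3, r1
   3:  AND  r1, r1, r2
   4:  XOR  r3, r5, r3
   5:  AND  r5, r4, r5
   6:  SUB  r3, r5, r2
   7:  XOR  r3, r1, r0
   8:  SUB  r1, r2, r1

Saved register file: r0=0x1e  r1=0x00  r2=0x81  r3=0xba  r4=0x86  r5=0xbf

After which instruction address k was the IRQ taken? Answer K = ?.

K = 4

after  0: r0=0x1e r1=0x7c r2=0x3f r3=0x05 r4=0x86 r5=0xad  N=1 Z=0
after  1: r0=0x1e r1=0x7c r2=0x3f r3=0x05 r4=0x86 r5=0xbf  N=1 Z=0
after  2: r0=0x1e r1=0x7c r2=0x81 r3=0x05 r4=0x86 r5=0xbf  N=1 Z=0
after  3: r0=0x1e r1=0x00 r2=0x81 r3=0x05 r4=0x86 r5=0xbf  N=0 Z=1
after  4: r0=0x1e r1=0x00 r2=0x81 r3=0xba r4=0x86 r5=0xbf  N=1 Z=0
-- IRQ taken; context saved, return-PC = 5 --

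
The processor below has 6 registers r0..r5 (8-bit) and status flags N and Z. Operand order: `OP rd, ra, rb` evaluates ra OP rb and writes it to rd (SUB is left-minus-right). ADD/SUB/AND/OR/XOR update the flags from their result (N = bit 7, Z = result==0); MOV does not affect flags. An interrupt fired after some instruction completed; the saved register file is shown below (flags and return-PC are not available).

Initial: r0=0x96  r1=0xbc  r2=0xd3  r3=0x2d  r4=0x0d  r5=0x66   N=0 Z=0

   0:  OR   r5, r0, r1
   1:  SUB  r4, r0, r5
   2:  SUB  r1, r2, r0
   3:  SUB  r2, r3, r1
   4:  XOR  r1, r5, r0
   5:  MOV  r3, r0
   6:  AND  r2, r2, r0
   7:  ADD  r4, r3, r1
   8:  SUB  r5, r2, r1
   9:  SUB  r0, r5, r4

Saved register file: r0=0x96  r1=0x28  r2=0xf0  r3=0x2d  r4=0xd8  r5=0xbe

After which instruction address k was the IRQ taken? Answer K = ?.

K = 4

after  0: r0=0x96 r1=0xbc r2=0xd3 r3=0x2d r4=0x0d r5=0xbe  N=1 Z=0
after  1: r0=0x96 r1=0xbc r2=0xd3 r3=0x2d r4=0xd8 r5=0xbe  N=1 Z=0
after  2: r0=0x96 r1=0x3d r2=0xd3 r3=0x2d r4=0xd8 r5=0xbe  N=0 Z=0
after  3: r0=0x96 r1=0x3d r2=0xf0 r3=0x2d r4=0xd8 r5=0xbe  N=1 Z=0
after  4: r0=0x96 r1=0x28 r2=0xf0 r3=0x2d r4=0xd8 r5=0xbe  N=0 Z=0
-- IRQ taken; context saved, return-PC = 5 --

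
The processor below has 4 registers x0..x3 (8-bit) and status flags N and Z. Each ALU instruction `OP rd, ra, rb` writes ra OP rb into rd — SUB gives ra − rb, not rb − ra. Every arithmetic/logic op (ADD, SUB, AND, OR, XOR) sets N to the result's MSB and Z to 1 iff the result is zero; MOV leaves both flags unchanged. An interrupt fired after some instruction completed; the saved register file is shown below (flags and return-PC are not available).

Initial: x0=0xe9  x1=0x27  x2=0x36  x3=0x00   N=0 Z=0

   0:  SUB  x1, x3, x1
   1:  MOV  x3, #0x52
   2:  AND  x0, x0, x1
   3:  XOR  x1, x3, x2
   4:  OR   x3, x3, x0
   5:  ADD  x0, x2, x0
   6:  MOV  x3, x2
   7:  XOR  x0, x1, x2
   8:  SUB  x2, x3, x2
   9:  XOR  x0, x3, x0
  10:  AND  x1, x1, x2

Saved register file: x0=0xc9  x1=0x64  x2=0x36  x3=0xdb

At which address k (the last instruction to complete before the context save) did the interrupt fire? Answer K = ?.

K = 4

after  0: x0=0xe9 x1=0xd9 x2=0x36 x3=0x00  N=1 Z=0
after  1: x0=0xe9 x1=0xd9 x2=0x36 x3=0x52  N=1 Z=0
after  2: x0=0xc9 x1=0xd9 x2=0x36 x3=0x52  N=1 Z=0
after  3: x0=0xc9 x1=0x64 x2=0x36 x3=0x52  N=0 Z=0
after  4: x0=0xc9 x1=0x64 x2=0x36 x3=0xdb  N=1 Z=0
-- IRQ taken; context saved, return-PC = 5 --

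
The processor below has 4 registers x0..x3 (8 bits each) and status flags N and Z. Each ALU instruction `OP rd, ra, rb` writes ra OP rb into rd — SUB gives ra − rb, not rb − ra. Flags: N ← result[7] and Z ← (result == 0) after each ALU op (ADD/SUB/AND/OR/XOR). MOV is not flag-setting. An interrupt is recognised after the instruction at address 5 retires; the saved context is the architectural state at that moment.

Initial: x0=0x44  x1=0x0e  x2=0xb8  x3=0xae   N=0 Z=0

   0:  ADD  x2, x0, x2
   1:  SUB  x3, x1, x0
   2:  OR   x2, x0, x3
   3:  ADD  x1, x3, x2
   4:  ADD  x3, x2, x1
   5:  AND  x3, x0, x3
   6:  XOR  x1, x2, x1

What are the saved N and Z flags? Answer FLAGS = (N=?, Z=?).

after  0: x0=0x44 x1=0x0e x2=0xfc x3=0xae  N=1 Z=0
after  1: x0=0x44 x1=0x0e x2=0xfc x3=0xca  N=1 Z=0
after  2: x0=0x44 x1=0x0e x2=0xce x3=0xca  N=1 Z=0
after  3: x0=0x44 x1=0x98 x2=0xce x3=0xca  N=1 Z=0
after  4: x0=0x44 x1=0x98 x2=0xce x3=0x66  N=0 Z=0
after  5: x0=0x44 x1=0x98 x2=0xce x3=0x44  N=0 Z=0
-- IRQ taken; context saved, return-PC = 6 --

FLAGS = (N=0, Z=0)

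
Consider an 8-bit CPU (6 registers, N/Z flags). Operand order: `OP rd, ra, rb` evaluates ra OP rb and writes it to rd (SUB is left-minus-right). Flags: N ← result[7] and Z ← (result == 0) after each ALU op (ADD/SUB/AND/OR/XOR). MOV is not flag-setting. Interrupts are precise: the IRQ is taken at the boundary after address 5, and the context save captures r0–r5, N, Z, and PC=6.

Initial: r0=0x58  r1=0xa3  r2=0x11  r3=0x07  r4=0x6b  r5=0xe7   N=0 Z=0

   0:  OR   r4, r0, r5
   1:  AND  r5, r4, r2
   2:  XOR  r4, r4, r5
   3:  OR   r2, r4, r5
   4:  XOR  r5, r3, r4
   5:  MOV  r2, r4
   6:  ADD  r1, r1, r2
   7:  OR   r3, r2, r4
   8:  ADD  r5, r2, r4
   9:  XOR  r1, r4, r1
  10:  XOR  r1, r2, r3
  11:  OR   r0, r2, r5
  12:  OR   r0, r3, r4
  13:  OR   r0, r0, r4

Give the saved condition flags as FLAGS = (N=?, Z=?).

after  0: r0=0x58 r1=0xa3 r2=0x11 r3=0x07 r4=0xff r5=0xe7  N=1 Z=0
after  1: r0=0x58 r1=0xa3 r2=0x11 r3=0x07 r4=0xff r5=0x11  N=0 Z=0
after  2: r0=0x58 r1=0xa3 r2=0x11 r3=0x07 r4=0xee r5=0x11  N=1 Z=0
after  3: r0=0x58 r1=0xa3 r2=0xff r3=0x07 r4=0xee r5=0x11  N=1 Z=0
after  4: r0=0x58 r1=0xa3 r2=0xff r3=0x07 r4=0xee r5=0xe9  N=1 Z=0
after  5: r0=0x58 r1=0xa3 r2=0xee r3=0x07 r4=0xee r5=0xe9  N=1 Z=0
-- IRQ taken; context saved, return-PC = 6 --

FLAGS = (N=1, Z=0)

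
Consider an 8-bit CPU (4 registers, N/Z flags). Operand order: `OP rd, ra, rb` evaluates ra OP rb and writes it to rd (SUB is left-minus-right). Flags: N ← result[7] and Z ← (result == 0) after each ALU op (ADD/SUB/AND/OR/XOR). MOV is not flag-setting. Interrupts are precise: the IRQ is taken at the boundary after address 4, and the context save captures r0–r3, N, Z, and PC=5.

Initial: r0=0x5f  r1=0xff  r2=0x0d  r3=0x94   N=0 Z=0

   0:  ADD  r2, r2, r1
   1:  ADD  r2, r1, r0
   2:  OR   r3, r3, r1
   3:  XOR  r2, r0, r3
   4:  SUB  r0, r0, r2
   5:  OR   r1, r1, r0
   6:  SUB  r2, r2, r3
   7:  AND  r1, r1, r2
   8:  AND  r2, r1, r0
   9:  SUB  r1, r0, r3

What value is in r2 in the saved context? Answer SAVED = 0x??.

SAVED = 0xa0

after  0: r0=0x5f r1=0xff r2=0x0c r3=0x94  N=0 Z=0
after  1: r0=0x5f r1=0xff r2=0x5e r3=0x94  N=0 Z=0
after  2: r0=0x5f r1=0xff r2=0x5e r3=0xff  N=1 Z=0
after  3: r0=0x5f r1=0xff r2=0xa0 r3=0xff  N=1 Z=0
after  4: r0=0xbf r1=0xff r2=0xa0 r3=0xff  N=1 Z=0
-- IRQ taken; context saved, return-PC = 5 --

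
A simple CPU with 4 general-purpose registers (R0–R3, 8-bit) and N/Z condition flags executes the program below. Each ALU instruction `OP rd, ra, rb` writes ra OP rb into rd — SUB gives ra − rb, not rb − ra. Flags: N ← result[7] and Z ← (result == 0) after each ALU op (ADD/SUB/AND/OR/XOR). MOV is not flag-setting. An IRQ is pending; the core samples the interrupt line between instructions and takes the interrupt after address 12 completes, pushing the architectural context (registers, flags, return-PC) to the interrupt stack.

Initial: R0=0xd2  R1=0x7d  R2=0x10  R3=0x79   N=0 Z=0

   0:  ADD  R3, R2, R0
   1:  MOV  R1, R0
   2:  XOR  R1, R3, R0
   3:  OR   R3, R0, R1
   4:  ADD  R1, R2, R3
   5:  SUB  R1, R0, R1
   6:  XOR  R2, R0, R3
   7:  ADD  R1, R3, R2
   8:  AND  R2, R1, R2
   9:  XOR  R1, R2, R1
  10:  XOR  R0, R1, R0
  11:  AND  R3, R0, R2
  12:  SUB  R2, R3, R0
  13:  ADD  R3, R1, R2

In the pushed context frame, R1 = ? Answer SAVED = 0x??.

SAVED = 0x12

after  0: R0=0xd2 R1=0x7d R2=0x10 R3=0xe2  N=1 Z=0
after  1: R0=0xd2 R1=0xd2 R2=0x10 R3=0xe2  N=1 Z=0
after  2: R0=0xd2 R1=0x30 R2=0x10 R3=0xe2  N=0 Z=0
after  3: R0=0xd2 R1=0x30 R2=0x10 R3=0xf2  N=1 Z=0
after  4: R0=0xd2 R1=0x02 R2=0x10 R3=0xf2  N=0 Z=0
after  5: R0=0xd2 R1=0xd0 R2=0x10 R3=0xf2  N=1 Z=0
after  6: R0=0xd2 R1=0xd0 R2=0x20 R3=0xf2  N=0 Z=0
after  7: R0=0xd2 R1=0x12 R2=0x20 R3=0xf2  N=0 Z=0
after  8: R0=0xd2 R1=0x12 R2=0x00 R3=0xf2  N=0 Z=1
after  9: R0=0xd2 R1=0x12 R2=0x00 R3=0xf2  N=0 Z=0
after 10: R0=0xc0 R1=0x12 R2=0x00 R3=0xf2  N=1 Z=0
after 11: R0=0xc0 R1=0x12 R2=0x00 R3=0x00  N=0 Z=1
after 12: R0=0xc0 R1=0x12 R2=0x40 R3=0x00  N=0 Z=0
-- IRQ taken; context saved, return-PC = 13 --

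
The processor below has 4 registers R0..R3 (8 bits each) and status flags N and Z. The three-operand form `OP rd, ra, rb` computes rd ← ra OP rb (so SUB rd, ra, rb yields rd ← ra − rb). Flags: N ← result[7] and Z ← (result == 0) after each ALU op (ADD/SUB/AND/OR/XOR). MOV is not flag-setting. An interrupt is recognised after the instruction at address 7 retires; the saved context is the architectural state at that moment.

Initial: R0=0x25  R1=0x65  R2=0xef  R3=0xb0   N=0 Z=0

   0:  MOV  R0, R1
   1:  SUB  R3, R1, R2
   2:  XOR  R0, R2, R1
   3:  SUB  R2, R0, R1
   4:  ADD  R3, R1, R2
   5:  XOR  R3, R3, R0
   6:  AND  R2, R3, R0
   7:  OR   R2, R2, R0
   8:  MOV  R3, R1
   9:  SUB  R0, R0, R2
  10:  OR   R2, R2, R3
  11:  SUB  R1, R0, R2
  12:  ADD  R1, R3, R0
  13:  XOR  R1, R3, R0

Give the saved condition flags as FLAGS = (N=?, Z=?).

FLAGS = (N=1, Z=0)

after  0: R0=0x65 R1=0x65 R2=0xef R3=0xb0  N=0 Z=0
after  1: R0=0x65 R1=0x65 R2=0xef R3=0x76  N=0 Z=0
after  2: R0=0x8a R1=0x65 R2=0xef R3=0x76  N=1 Z=0
after  3: R0=0x8a R1=0x65 R2=0x25 R3=0x76  N=0 Z=0
after  4: R0=0x8a R1=0x65 R2=0x25 R3=0x8a  N=1 Z=0
after  5: R0=0x8a R1=0x65 R2=0x25 R3=0x00  N=0 Z=1
after  6: R0=0x8a R1=0x65 R2=0x00 R3=0x00  N=0 Z=1
after  7: R0=0x8a R1=0x65 R2=0x8a R3=0x00  N=1 Z=0
-- IRQ taken; context saved, return-PC = 8 --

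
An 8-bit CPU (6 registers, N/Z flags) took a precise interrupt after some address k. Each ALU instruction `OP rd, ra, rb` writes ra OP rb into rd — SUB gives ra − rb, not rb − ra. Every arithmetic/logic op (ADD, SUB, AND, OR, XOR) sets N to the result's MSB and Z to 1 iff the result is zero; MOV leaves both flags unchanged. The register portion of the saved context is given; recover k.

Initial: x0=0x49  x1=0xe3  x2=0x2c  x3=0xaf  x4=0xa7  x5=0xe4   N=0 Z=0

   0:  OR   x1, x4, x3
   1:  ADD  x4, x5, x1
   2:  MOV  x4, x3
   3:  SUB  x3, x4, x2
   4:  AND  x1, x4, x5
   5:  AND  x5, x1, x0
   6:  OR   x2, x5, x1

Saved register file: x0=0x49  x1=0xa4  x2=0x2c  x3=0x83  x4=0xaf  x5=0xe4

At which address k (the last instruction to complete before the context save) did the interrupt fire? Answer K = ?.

after  0: x0=0x49 x1=0xaf x2=0x2c x3=0xaf x4=0xa7 x5=0xe4  N=1 Z=0
after  1: x0=0x49 x1=0xaf x2=0x2c x3=0xaf x4=0x93 x5=0xe4  N=1 Z=0
after  2: x0=0x49 x1=0xaf x2=0x2c x3=0xaf x4=0xaf x5=0xe4  N=1 Z=0
after  3: x0=0x49 x1=0xaf x2=0x2c x3=0x83 x4=0xaf x5=0xe4  N=1 Z=0
after  4: x0=0x49 x1=0xa4 x2=0x2c x3=0x83 x4=0xaf x5=0xe4  N=1 Z=0
-- IRQ taken; context saved, return-PC = 5 --

K = 4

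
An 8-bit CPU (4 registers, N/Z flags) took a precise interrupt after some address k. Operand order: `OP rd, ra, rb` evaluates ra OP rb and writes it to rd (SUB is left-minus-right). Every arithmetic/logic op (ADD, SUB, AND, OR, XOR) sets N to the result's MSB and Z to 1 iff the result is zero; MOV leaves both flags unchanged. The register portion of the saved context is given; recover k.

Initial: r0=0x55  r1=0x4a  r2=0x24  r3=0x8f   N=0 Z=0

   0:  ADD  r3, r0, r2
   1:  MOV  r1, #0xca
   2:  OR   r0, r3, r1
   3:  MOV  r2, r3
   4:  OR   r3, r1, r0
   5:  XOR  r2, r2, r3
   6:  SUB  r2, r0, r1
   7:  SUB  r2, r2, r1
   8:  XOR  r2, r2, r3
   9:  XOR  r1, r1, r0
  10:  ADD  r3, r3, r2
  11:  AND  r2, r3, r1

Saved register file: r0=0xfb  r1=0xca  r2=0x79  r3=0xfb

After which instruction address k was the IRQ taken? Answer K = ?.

K = 4

after  0: r0=0x55 r1=0x4a r2=0x24 r3=0x79  N=0 Z=0
after  1: r0=0x55 r1=0xca r2=0x24 r3=0x79  N=0 Z=0
after  2: r0=0xfb r1=0xca r2=0x24 r3=0x79  N=1 Z=0
after  3: r0=0xfb r1=0xca r2=0x79 r3=0x79  N=1 Z=0
after  4: r0=0xfb r1=0xca r2=0x79 r3=0xfb  N=1 Z=0
-- IRQ taken; context saved, return-PC = 5 --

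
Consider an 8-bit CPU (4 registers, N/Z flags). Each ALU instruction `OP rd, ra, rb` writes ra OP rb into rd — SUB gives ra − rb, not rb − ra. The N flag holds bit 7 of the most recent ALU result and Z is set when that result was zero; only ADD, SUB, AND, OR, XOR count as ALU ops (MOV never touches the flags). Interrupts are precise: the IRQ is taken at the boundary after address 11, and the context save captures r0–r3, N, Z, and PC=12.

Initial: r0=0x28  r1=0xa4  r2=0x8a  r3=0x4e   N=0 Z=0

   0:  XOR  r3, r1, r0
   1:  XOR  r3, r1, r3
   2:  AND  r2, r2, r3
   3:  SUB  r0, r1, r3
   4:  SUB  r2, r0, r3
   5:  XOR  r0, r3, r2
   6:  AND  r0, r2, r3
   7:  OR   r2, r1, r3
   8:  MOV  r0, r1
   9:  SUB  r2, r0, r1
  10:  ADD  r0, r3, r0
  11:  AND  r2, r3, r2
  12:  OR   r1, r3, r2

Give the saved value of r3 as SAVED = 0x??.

SAVED = 0x28

after  0: r0=0x28 r1=0xa4 r2=0x8a r3=0x8c  N=1 Z=0
after  1: r0=0x28 r1=0xa4 r2=0x8a r3=0x28  N=0 Z=0
after  2: r0=0x28 r1=0xa4 r2=0x08 r3=0x28  N=0 Z=0
after  3: r0=0x7c r1=0xa4 r2=0x08 r3=0x28  N=0 Z=0
after  4: r0=0x7c r1=0xa4 r2=0x54 r3=0x28  N=0 Z=0
after  5: r0=0x7c r1=0xa4 r2=0x54 r3=0x28  N=0 Z=0
after  6: r0=0x00 r1=0xa4 r2=0x54 r3=0x28  N=0 Z=1
after  7: r0=0x00 r1=0xa4 r2=0xac r3=0x28  N=1 Z=0
after  8: r0=0xa4 r1=0xa4 r2=0xac r3=0x28  N=1 Z=0
after  9: r0=0xa4 r1=0xa4 r2=0x00 r3=0x28  N=0 Z=1
after 10: r0=0xcc r1=0xa4 r2=0x00 r3=0x28  N=1 Z=0
after 11: r0=0xcc r1=0xa4 r2=0x00 r3=0x28  N=0 Z=1
-- IRQ taken; context saved, return-PC = 12 --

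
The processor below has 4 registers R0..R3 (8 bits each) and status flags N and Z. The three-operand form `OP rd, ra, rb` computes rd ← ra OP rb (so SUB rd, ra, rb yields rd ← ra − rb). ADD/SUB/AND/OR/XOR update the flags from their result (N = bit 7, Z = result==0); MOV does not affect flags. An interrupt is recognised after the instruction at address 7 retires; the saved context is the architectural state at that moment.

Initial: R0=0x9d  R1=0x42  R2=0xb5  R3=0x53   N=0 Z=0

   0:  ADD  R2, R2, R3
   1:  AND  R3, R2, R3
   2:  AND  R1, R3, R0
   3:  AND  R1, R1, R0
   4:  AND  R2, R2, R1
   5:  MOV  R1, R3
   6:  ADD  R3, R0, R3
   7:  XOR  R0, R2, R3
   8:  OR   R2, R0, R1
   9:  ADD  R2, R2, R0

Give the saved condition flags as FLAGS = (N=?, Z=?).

FLAGS = (N=1, Z=0)

after  0: R0=0x9d R1=0x42 R2=0x08 R3=0x53  N=0 Z=0
after  1: R0=0x9d R1=0x42 R2=0x08 R3=0x00  N=0 Z=1
after  2: R0=0x9d R1=0x00 R2=0x08 R3=0x00  N=0 Z=1
after  3: R0=0x9d R1=0x00 R2=0x08 R3=0x00  N=0 Z=1
after  4: R0=0x9d R1=0x00 R2=0x00 R3=0x00  N=0 Z=1
after  5: R0=0x9d R1=0x00 R2=0x00 R3=0x00  N=0 Z=1
after  6: R0=0x9d R1=0x00 R2=0x00 R3=0x9d  N=1 Z=0
after  7: R0=0x9d R1=0x00 R2=0x00 R3=0x9d  N=1 Z=0
-- IRQ taken; context saved, return-PC = 8 --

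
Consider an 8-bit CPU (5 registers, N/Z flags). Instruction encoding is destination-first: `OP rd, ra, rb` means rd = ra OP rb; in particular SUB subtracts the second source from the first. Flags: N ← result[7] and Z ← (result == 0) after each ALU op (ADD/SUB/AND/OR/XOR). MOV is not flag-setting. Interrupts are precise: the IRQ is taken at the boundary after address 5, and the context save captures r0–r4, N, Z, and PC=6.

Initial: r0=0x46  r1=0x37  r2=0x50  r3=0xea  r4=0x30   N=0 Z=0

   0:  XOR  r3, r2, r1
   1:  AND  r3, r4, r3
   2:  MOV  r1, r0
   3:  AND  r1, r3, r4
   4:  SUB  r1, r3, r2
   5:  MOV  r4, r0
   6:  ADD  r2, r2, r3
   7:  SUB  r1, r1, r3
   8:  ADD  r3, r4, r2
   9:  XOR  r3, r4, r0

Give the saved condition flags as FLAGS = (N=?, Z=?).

after  0: r0=0x46 r1=0x37 r2=0x50 r3=0x67 r4=0x30  N=0 Z=0
after  1: r0=0x46 r1=0x37 r2=0x50 r3=0x20 r4=0x30  N=0 Z=0
after  2: r0=0x46 r1=0x46 r2=0x50 r3=0x20 r4=0x30  N=0 Z=0
after  3: r0=0x46 r1=0x20 r2=0x50 r3=0x20 r4=0x30  N=0 Z=0
after  4: r0=0x46 r1=0xd0 r2=0x50 r3=0x20 r4=0x30  N=1 Z=0
after  5: r0=0x46 r1=0xd0 r2=0x50 r3=0x20 r4=0x46  N=1 Z=0
-- IRQ taken; context saved, return-PC = 6 --

FLAGS = (N=1, Z=0)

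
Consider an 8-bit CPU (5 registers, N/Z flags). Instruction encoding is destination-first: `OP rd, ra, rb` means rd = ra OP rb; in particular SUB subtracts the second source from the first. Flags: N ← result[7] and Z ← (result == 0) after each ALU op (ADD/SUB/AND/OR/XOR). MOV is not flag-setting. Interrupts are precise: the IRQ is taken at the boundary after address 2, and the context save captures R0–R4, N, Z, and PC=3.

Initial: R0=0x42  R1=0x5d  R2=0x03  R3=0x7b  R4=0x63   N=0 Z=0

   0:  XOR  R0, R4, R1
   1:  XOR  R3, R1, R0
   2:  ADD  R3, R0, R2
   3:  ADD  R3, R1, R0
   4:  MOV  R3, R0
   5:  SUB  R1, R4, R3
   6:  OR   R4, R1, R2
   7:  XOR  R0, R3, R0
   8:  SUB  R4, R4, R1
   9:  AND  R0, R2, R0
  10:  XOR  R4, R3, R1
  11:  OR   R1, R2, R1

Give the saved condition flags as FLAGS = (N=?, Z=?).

after  0: R0=0x3e R1=0x5d R2=0x03 R3=0x7b R4=0x63  N=0 Z=0
after  1: R0=0x3e R1=0x5d R2=0x03 R3=0x63 R4=0x63  N=0 Z=0
after  2: R0=0x3e R1=0x5d R2=0x03 R3=0x41 R4=0x63  N=0 Z=0
-- IRQ taken; context saved, return-PC = 3 --

FLAGS = (N=0, Z=0)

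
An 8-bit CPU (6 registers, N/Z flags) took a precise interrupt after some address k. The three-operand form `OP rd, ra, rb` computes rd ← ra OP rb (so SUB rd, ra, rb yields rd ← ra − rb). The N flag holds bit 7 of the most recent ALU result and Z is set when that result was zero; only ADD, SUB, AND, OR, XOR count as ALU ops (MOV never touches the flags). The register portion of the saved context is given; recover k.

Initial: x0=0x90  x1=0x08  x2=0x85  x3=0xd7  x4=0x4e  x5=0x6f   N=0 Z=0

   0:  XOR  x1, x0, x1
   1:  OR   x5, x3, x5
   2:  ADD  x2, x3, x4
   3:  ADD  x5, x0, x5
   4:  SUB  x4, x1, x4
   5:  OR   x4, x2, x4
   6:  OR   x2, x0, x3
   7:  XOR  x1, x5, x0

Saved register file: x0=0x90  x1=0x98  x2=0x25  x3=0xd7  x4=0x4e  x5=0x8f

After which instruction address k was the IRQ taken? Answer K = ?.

after  0: x0=0x90 x1=0x98 x2=0x85 x3=0xd7 x4=0x4e x5=0x6f  N=1 Z=0
after  1: x0=0x90 x1=0x98 x2=0x85 x3=0xd7 x4=0x4e x5=0xff  N=1 Z=0
after  2: x0=0x90 x1=0x98 x2=0x25 x3=0xd7 x4=0x4e x5=0xff  N=0 Z=0
after  3: x0=0x90 x1=0x98 x2=0x25 x3=0xd7 x4=0x4e x5=0x8f  N=1 Z=0
-- IRQ taken; context saved, return-PC = 4 --

K = 3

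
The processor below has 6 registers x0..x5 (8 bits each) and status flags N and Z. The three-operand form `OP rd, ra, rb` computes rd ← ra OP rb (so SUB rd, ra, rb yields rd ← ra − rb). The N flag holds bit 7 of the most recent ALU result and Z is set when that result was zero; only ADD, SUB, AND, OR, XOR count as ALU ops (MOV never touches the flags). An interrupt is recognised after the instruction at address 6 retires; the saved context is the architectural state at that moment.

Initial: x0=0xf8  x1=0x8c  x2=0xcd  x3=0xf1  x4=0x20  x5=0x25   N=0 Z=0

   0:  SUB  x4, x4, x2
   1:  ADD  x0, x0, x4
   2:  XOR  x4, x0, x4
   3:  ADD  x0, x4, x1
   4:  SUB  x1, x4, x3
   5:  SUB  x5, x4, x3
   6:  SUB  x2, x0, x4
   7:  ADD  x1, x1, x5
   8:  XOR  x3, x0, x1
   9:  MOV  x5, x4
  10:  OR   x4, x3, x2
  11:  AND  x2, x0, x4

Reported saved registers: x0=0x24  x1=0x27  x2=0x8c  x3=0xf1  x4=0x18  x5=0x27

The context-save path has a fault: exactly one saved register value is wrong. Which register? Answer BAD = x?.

BAD = x0

after  0: x0=0xf8 x1=0x8c x2=0xcd x3=0xf1 x4=0x53 x5=0x25  N=0 Z=0
after  1: x0=0x4b x1=0x8c x2=0xcd x3=0xf1 x4=0x53 x5=0x25  N=0 Z=0
after  2: x0=0x4b x1=0x8c x2=0xcd x3=0xf1 x4=0x18 x5=0x25  N=0 Z=0
after  3: x0=0xa4 x1=0x8c x2=0xcd x3=0xf1 x4=0x18 x5=0x25  N=1 Z=0
after  4: x0=0xa4 x1=0x27 x2=0xcd x3=0xf1 x4=0x18 x5=0x25  N=0 Z=0
after  5: x0=0xa4 x1=0x27 x2=0xcd x3=0xf1 x4=0x18 x5=0x27  N=0 Z=0
after  6: x0=0xa4 x1=0x27 x2=0x8c x3=0xf1 x4=0x18 x5=0x27  N=1 Z=0
-- IRQ taken; context saved, return-PC = 7 --
mismatch: x0: reported 0x24 vs actual 0xa4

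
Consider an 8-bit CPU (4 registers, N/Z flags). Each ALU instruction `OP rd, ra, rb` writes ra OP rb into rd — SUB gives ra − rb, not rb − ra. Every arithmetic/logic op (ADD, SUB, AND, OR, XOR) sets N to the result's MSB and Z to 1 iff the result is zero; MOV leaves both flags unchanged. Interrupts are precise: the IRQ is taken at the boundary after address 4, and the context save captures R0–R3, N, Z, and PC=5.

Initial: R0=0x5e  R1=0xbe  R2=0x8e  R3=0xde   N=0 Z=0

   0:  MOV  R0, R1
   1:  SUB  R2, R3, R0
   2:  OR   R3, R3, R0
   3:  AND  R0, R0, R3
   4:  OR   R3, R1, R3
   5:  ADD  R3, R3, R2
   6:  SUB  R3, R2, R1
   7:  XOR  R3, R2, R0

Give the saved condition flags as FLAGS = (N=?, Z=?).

FLAGS = (N=1, Z=0)

after  0: R0=0xbe R1=0xbe R2=0x8e R3=0xde  N=0 Z=0
after  1: R0=0xbe R1=0xbe R2=0x20 R3=0xde  N=0 Z=0
after  2: R0=0xbe R1=0xbe R2=0x20 R3=0xfe  N=1 Z=0
after  3: R0=0xbe R1=0xbe R2=0x20 R3=0xfe  N=1 Z=0
after  4: R0=0xbe R1=0xbe R2=0x20 R3=0xfe  N=1 Z=0
-- IRQ taken; context saved, return-PC = 5 --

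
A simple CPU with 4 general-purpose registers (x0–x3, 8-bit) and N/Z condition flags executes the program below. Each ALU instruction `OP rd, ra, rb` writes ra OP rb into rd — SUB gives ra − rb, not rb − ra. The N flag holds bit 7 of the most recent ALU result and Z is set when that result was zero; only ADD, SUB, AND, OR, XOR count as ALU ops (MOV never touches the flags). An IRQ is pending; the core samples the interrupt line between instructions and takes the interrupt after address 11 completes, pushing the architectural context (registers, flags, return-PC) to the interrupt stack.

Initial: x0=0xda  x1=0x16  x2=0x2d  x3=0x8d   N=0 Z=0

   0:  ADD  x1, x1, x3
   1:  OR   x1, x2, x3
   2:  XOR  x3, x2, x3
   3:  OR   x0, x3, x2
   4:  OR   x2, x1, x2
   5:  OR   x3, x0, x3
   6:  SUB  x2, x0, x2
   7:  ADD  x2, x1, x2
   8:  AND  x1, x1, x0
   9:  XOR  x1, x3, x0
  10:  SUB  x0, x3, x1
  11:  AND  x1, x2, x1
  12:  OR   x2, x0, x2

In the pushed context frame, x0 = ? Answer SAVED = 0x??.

after  0: x0=0xda x1=0xa3 x2=0x2d x3=0x8d  N=1 Z=0
after  1: x0=0xda x1=0xad x2=0x2d x3=0x8d  N=1 Z=0
after  2: x0=0xda x1=0xad x2=0x2d x3=0xa0  N=1 Z=0
after  3: x0=0xad x1=0xad x2=0x2d x3=0xa0  N=1 Z=0
after  4: x0=0xad x1=0xad x2=0xad x3=0xa0  N=1 Z=0
after  5: x0=0xad x1=0xad x2=0xad x3=0xad  N=1 Z=0
after  6: x0=0xad x1=0xad x2=0x00 x3=0xad  N=0 Z=1
after  7: x0=0xad x1=0xad x2=0xad x3=0xad  N=1 Z=0
after  8: x0=0xad x1=0xad x2=0xad x3=0xad  N=1 Z=0
after  9: x0=0xad x1=0x00 x2=0xad x3=0xad  N=0 Z=1
after 10: x0=0xad x1=0x00 x2=0xad x3=0xad  N=1 Z=0
after 11: x0=0xad x1=0x00 x2=0xad x3=0xad  N=0 Z=1
-- IRQ taken; context saved, return-PC = 12 --

SAVED = 0xad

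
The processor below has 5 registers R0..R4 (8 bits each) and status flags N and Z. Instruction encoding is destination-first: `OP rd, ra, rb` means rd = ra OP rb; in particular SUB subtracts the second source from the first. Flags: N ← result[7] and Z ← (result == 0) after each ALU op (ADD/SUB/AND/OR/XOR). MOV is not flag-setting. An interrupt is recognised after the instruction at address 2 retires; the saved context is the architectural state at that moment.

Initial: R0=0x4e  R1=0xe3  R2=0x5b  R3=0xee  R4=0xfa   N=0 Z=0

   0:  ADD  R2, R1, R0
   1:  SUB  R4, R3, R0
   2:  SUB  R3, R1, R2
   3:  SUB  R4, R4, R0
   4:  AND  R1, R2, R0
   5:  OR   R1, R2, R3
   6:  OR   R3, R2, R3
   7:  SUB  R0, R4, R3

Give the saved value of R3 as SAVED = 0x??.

after  0: R0=0x4e R1=0xe3 R2=0x31 R3=0xee R4=0xfa  N=0 Z=0
after  1: R0=0x4e R1=0xe3 R2=0x31 R3=0xee R4=0xa0  N=1 Z=0
after  2: R0=0x4e R1=0xe3 R2=0x31 R3=0xb2 R4=0xa0  N=1 Z=0
-- IRQ taken; context saved, return-PC = 3 --

SAVED = 0xb2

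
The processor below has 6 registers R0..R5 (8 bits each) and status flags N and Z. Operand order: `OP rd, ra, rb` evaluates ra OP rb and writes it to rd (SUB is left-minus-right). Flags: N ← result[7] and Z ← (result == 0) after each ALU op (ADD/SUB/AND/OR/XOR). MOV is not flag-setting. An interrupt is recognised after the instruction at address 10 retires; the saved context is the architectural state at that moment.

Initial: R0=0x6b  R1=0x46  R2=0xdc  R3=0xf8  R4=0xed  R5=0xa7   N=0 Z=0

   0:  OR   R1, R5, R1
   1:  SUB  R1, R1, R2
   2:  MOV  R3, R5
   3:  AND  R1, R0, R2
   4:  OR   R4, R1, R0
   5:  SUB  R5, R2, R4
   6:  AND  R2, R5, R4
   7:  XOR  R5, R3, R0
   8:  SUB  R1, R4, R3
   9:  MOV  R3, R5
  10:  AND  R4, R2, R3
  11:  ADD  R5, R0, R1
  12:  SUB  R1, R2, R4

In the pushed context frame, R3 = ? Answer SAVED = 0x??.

after  0: R0=0x6b R1=0xe7 R2=0xdc R3=0xf8 R4=0xed R5=0xa7  N=1 Z=0
after  1: R0=0x6b R1=0x0b R2=0xdc R3=0xf8 R4=0xed R5=0xa7  N=0 Z=0
after  2: R0=0x6b R1=0x0b R2=0xdc R3=0xa7 R4=0xed R5=0xa7  N=0 Z=0
after  3: R0=0x6b R1=0x48 R2=0xdc R3=0xa7 R4=0xed R5=0xa7  N=0 Z=0
after  4: R0=0x6b R1=0x48 R2=0xdc R3=0xa7 R4=0x6b R5=0xa7  N=0 Z=0
after  5: R0=0x6b R1=0x48 R2=0xdc R3=0xa7 R4=0x6b R5=0x71  N=0 Z=0
after  6: R0=0x6b R1=0x48 R2=0x61 R3=0xa7 R4=0x6b R5=0x71  N=0 Z=0
after  7: R0=0x6b R1=0x48 R2=0x61 R3=0xa7 R4=0x6b R5=0xcc  N=1 Z=0
after  8: R0=0x6b R1=0xc4 R2=0x61 R3=0xa7 R4=0x6b R5=0xcc  N=1 Z=0
after  9: R0=0x6b R1=0xc4 R2=0x61 R3=0xcc R4=0x6b R5=0xcc  N=1 Z=0
after 10: R0=0x6b R1=0xc4 R2=0x61 R3=0xcc R4=0x40 R5=0xcc  N=0 Z=0
-- IRQ taken; context saved, return-PC = 11 --

SAVED = 0xcc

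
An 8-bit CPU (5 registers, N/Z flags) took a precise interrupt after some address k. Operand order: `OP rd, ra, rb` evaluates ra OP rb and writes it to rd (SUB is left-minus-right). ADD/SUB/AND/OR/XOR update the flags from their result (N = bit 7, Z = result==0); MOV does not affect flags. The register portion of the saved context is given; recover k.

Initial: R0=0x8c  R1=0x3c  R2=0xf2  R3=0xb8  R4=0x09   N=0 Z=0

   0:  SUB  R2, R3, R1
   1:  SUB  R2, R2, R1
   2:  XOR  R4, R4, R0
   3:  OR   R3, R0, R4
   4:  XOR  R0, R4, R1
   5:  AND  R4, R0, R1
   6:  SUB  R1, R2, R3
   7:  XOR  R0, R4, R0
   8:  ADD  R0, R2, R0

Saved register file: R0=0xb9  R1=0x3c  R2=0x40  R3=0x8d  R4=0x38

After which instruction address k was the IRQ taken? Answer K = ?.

K = 5

after  0: R0=0x8c R1=0x3c R2=0x7c R3=0xb8 R4=0x09  N=0 Z=0
after  1: R0=0x8c R1=0x3c R2=0x40 R3=0xb8 R4=0x09  N=0 Z=0
after  2: R0=0x8c R1=0x3c R2=0x40 R3=0xb8 R4=0x85  N=1 Z=0
after  3: R0=0x8c R1=0x3c R2=0x40 R3=0x8d R4=0x85  N=1 Z=0
after  4: R0=0xb9 R1=0x3c R2=0x40 R3=0x8d R4=0x85  N=1 Z=0
after  5: R0=0xb9 R1=0x3c R2=0x40 R3=0x8d R4=0x38  N=0 Z=0
-- IRQ taken; context saved, return-PC = 6 --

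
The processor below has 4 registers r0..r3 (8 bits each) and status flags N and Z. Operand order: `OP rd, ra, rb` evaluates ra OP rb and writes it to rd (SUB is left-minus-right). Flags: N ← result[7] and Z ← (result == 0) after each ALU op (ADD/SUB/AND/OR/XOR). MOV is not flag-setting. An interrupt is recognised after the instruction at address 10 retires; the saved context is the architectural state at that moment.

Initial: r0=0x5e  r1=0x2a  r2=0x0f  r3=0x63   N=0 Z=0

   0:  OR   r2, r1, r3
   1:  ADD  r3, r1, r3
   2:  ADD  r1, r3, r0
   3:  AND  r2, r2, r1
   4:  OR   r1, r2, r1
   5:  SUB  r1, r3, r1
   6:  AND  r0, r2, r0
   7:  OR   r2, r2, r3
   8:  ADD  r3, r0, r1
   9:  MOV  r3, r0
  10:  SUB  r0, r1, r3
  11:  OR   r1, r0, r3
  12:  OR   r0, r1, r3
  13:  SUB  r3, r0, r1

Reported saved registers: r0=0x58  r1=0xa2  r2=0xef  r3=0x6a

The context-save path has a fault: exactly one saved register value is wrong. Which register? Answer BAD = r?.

BAD = r3

after  0: r0=0x5e r1=0x2a r2=0x6b r3=0x63  N=0 Z=0
after  1: r0=0x5e r1=0x2a r2=0x6b r3=0x8d  N=1 Z=0
after  2: r0=0x5e r1=0xeb r2=0x6b r3=0x8d  N=1 Z=0
after  3: r0=0x5e r1=0xeb r2=0x6b r3=0x8d  N=0 Z=0
after  4: r0=0x5e r1=0xeb r2=0x6b r3=0x8d  N=1 Z=0
after  5: r0=0x5e r1=0xa2 r2=0x6b r3=0x8d  N=1 Z=0
after  6: r0=0x4a r1=0xa2 r2=0x6b r3=0x8d  N=0 Z=0
after  7: r0=0x4a r1=0xa2 r2=0xef r3=0x8d  N=1 Z=0
after  8: r0=0x4a r1=0xa2 r2=0xef r3=0xec  N=1 Z=0
after  9: r0=0x4a r1=0xa2 r2=0xef r3=0x4a  N=1 Z=0
after 10: r0=0x58 r1=0xa2 r2=0xef r3=0x4a  N=0 Z=0
-- IRQ taken; context saved, return-PC = 11 --
mismatch: r3: reported 0x6a vs actual 0x4a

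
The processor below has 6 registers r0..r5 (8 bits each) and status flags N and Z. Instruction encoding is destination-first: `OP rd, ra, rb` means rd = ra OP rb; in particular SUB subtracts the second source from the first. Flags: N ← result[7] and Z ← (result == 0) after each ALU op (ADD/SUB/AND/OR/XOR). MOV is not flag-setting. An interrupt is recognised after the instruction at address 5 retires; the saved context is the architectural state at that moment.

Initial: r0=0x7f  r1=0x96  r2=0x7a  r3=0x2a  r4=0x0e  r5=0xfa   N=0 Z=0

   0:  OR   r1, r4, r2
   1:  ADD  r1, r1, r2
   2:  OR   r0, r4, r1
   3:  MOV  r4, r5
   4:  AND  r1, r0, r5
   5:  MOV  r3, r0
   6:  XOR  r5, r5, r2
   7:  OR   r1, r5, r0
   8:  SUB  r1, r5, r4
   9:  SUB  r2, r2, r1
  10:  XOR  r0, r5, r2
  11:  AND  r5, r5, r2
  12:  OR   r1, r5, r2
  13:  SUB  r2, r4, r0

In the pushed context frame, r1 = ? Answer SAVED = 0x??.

after  0: r0=0x7f r1=0x7e r2=0x7a r3=0x2a r4=0x0e r5=0xfa  N=0 Z=0
after  1: r0=0x7f r1=0xf8 r2=0x7a r3=0x2a r4=0x0e r5=0xfa  N=1 Z=0
after  2: r0=0xfe r1=0xf8 r2=0x7a r3=0x2a r4=0x0e r5=0xfa  N=1 Z=0
after  3: r0=0xfe r1=0xf8 r2=0x7a r3=0x2a r4=0xfa r5=0xfa  N=1 Z=0
after  4: r0=0xfe r1=0xfa r2=0x7a r3=0x2a r4=0xfa r5=0xfa  N=1 Z=0
after  5: r0=0xfe r1=0xfa r2=0x7a r3=0xfe r4=0xfa r5=0xfa  N=1 Z=0
-- IRQ taken; context saved, return-PC = 6 --

SAVED = 0xfa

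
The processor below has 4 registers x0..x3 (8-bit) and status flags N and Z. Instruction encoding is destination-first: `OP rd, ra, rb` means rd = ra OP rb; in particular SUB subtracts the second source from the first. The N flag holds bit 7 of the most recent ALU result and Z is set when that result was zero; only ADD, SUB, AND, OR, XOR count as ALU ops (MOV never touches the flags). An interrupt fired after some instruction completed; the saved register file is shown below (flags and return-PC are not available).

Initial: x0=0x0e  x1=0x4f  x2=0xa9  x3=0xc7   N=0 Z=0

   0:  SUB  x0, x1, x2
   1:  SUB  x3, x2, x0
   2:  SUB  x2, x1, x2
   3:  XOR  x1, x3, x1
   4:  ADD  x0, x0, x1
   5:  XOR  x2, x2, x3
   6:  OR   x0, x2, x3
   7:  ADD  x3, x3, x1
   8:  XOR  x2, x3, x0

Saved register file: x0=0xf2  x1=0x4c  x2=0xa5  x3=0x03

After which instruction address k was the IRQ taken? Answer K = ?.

after  0: x0=0xa6 x1=0x4f x2=0xa9 x3=0xc7  N=1 Z=0
after  1: x0=0xa6 x1=0x4f x2=0xa9 x3=0x03  N=0 Z=0
after  2: x0=0xa6 x1=0x4f x2=0xa6 x3=0x03  N=1 Z=0
after  3: x0=0xa6 x1=0x4c x2=0xa6 x3=0x03  N=0 Z=0
after  4: x0=0xf2 x1=0x4c x2=0xa6 x3=0x03  N=1 Z=0
after  5: x0=0xf2 x1=0x4c x2=0xa5 x3=0x03  N=1 Z=0
-- IRQ taken; context saved, return-PC = 6 --

K = 5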